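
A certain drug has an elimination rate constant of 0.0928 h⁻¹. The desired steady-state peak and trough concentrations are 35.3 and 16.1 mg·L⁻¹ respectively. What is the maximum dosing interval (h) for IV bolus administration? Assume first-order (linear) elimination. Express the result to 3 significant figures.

8.46 h

Between IV bolus doses, concentration decays as C = C₀·e^(−kτ), so C_peak/C_trough = e^(kτ).
τ_max = ln(C_peak/C_trough) / k = ln(35.3/16.1) / 0.09280 = 0.7851 / 0.09280 = 8.460 h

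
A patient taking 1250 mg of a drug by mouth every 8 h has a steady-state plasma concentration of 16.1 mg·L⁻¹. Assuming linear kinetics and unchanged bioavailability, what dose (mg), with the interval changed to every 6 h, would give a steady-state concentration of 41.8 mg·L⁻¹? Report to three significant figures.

With linear kinetics, Css is proportional to dose rate (D/τ) at fixed clearance.
D₂ = D₁ × (Css,target / Css,current) × (τ₂/τ₁) = 1250 × (41.8/16.1) × (6/8) = 2434 mg

2430 mg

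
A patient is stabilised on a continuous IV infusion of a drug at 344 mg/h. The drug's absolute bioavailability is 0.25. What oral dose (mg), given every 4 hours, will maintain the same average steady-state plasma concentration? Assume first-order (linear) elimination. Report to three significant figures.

To maintain the same Css, the systemic dosing rate must be unchanged: F·D/τ = infusion rate.
D = rate × τ / F = 344 × 4 / 0.25 = 5504 mg

5500 mg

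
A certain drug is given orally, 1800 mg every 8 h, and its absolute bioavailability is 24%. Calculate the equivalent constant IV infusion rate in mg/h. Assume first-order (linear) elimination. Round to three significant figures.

Equivalent systemic input: infusion rate = F·D/τ.
Rate = 0.24 × 1800 / 8 = 54.00 mg/h

54.0 mg/h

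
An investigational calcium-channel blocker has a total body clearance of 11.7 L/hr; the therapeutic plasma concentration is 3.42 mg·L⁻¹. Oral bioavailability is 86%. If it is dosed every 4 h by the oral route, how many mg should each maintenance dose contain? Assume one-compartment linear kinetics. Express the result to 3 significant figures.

D = CL × Css × τ / F = 11.70 × 3.42 × 4 / 0.86 = 186.1 mg

186 mg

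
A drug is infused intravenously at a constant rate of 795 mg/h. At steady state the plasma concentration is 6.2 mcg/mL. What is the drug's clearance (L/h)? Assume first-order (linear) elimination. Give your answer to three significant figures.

At steady state, infusion rate = CL × Css, so CL = rate / Css.
CL = 795 / 6.2 = 128.2 L/h

128 L/h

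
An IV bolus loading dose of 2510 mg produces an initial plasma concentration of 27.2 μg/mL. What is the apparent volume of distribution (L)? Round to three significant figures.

92.3 L

Immediately after an IV bolus, C₀ = Dose / Vd, so Vd = Dose / C₀.
Vd = 2510 / 27.2 = 92.28 L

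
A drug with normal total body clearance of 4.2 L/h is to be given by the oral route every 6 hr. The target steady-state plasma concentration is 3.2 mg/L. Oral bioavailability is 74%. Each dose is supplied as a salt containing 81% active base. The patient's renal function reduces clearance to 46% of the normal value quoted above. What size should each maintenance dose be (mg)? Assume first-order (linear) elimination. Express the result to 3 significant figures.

61.9 mg

Patient clearance = 0.46 × 4.200 = 1.932 L/h
D = CL × Css × τ / F / S = 1.932 × 3.2 × 6 / 0.74 / 0.81 = 61.89 mg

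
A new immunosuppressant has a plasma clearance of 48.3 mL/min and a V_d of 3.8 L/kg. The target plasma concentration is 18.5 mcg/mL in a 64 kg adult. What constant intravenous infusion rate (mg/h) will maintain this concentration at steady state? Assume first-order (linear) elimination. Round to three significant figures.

53.6 mg/h

CL = 48.3 mL/min = 48.3 × 0.06 = 2.898 L/h
Maintenance depends on clearance, not Vd — rate in must match rate out.
Rate = CL × Css = 2.898 × 18.5 = 53.61 mg/h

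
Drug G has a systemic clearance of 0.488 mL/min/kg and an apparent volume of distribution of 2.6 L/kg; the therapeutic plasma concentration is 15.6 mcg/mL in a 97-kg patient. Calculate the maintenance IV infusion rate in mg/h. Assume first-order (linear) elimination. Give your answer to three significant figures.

CL = 0.488 mL/min/kg × 97 kg = 47.34 mL/min = 47.34 × 60/1000 = 2.840 L/h
At steady state, infusion rate equals elimination rate: rate in = CL × Css.
Infusion rate = CL · Css = 2.840 L/h × 15.6 mg/L = 44.30 mg/h

44.3 mg/h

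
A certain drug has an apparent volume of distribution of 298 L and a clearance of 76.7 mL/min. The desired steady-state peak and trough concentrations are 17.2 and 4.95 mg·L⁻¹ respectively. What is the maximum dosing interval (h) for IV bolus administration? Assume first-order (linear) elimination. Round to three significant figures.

80.7 h

CL = 76.7 mL/min = 76.7 × 0.06 = 4.602 L/h
k = CL / Vd = 4.602 / 298.0 = 0.01544 h⁻¹
Between IV bolus doses, concentration decays as C = C₀·e^(−kτ), so C_peak/C_trough = e^(kτ).
τ_max = ln(C_peak/C_trough) / k = ln(17.2/4.95) / 0.01544 = 1.246 / 0.01544 = 80.70 h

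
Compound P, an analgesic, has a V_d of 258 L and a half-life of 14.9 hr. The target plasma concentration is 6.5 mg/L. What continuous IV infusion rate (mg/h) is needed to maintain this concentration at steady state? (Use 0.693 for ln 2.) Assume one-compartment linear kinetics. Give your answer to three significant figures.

CL = ln 2 · Vd / t½ = 0.693 × 258.0 / 14.9 = 12.00 L/h
Infusion rate = CL × Css = 12.00 × 6.5 = 78.00 mg/h

78.0 mg/h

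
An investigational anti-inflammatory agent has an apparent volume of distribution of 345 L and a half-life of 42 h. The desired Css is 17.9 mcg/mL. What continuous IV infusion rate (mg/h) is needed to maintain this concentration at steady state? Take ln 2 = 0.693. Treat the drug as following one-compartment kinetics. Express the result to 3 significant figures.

CL = 0.693 × Vd / t½ = 0.693 × 345.0 / 42 = 5.693 L/h
Infusion rate = CL × Css = 5.693 × 17.9 = 101.9 mg/h

102 mg/h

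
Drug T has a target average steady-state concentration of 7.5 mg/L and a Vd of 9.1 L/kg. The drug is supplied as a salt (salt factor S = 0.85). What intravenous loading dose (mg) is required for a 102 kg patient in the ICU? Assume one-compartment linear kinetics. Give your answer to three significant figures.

Vd(total) = 102 kg × 9.1 L/kg = 928.2 L
LD = Vd × C / S = 928.2 × 7.500 / 0.85 = 8190 mg

8190 mg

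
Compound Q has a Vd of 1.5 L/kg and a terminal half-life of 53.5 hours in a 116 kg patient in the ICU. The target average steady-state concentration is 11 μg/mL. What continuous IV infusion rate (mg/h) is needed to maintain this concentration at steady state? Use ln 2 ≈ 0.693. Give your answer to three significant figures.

Total Vd = 1.5 × 116 = 174.0 L
CL = 0.693 × Vd / t½ = 0.693 × 174.0 / 53.5 = 2.254 L/h
Infusion rate = CL × Css = 2.254 × 11 = 24.79 mg/h

24.8 mg/h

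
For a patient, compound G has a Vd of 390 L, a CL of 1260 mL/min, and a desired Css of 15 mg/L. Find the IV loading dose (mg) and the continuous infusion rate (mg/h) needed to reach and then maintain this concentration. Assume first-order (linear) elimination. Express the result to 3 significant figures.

LD = Vd · C_target = 390.0 × 15 = 5850 mg
CL = 1260 mL/min × 60/1000 = 75.60 L/h
Maintenance: replace elimination → rate = CL × Css = 75.60 × 15 = 1134 mg/h

(a) 5850 mg; (b) 1130 mg/h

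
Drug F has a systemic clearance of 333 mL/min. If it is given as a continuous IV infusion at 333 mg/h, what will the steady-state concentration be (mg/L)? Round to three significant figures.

16.7 mg/L

CL = 333 mL/min = 333 × 0.06 = 19.98 L/h
Css = rate / CL = 333 / 19.98 = 16.67 mg/L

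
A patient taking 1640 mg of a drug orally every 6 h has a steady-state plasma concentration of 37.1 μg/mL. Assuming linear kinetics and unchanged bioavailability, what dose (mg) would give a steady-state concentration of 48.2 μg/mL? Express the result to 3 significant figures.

With linear kinetics, Css is proportional to dose rate (D/τ) at fixed clearance.
D₂ = D₁ × (Css,target / Css,current) = 1640 × 48.2/37.1 = 2131 mg

2130 mg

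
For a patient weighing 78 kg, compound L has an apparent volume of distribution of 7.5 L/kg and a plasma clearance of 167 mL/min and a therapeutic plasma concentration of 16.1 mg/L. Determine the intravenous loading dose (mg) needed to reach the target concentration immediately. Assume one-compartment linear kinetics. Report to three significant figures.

9420 mg

Total Vd = 7.5 × 78 = 585.0 L
LD = Vd × C = 585.0 × 16.10 = 9419 mg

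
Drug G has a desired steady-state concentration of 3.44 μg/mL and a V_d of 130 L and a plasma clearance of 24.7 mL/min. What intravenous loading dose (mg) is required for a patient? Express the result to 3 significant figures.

Loading dose depends on Vd (not clearance): it fills the distribution volume.
LD = Vd × C = 130.0 × 3.440 = 447.2 mg

447 mg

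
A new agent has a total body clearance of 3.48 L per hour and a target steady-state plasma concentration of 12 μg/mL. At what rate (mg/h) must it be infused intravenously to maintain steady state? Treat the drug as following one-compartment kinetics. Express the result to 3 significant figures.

41.8 mg/h

At steady state, infusion rate equals elimination rate: rate in = CL × Css.
Rate = CL × Css = 3.480 × 12 = 41.76 mg/h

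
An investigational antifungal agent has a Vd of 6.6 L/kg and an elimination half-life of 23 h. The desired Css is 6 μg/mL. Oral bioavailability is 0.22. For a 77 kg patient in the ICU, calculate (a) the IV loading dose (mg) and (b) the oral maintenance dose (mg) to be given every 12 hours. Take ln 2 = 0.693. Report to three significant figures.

Total Vd = 6.6 × 77 = 508.2 L
LD = Vd × C = 508.2 × 6 = 3049 mg
CL = 0.693 × Vd / t½ = 0.693 × 508.2 / 23 = 15.31 L/h
D = CL × Css × τ / F = 15.31 × 6 × 12 / 0.22 = 5011 mg

(a) 3050 mg; (b) 5010 mg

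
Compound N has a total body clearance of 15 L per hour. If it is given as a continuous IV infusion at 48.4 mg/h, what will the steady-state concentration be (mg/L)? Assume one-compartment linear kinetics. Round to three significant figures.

3.23 mg/L

Css = rate / CL = 48.4 / 15.00 = 3.227 mg/L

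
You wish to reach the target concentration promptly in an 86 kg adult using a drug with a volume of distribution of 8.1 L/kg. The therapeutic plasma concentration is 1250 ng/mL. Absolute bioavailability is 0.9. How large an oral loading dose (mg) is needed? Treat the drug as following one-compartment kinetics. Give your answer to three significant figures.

968 mg

Total Vd = 8.1 × 86 = 696.6 L
C = 1250 ng/mL = 1.250 mg/L
LD = Vd × C / F = 696.6 × 1.250 / 0.9 = 967.5 mg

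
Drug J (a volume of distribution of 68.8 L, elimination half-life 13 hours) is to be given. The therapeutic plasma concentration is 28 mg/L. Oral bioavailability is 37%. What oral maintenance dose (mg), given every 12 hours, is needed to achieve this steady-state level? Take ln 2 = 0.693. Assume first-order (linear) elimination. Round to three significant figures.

CL = 0.693 × Vd / t½ = 0.693 × 68.80 / 13 = 3.668 L/h
D = CL × Css × τ / F = 3.668 × 28 × 12 / 0.37 = 3331 mg

3330 mg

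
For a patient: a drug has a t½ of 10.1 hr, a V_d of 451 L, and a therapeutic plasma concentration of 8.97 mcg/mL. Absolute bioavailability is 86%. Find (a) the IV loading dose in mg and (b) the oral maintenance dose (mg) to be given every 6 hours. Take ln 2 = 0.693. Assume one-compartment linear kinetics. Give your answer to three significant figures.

(a) 4050 mg; (b) 1940 mg

LD = Vd × C = 451.0 × 8.97 = 4045 mg
CL = 0.693 × Vd / t½ = 0.693 × 451.0 / 10.1 = 30.94 L/h
D = CL × Css × τ / F = 30.94 × 8.97 × 6 / 0.86 = 1936 mg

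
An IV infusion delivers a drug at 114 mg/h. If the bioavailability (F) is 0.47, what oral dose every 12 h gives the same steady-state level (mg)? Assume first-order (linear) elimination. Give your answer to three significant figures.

2910 mg

To maintain the same Css, the systemic dosing rate must be unchanged: F·D/τ = infusion rate.
D = rate × τ / F = 114 × 12 / 0.47 = 2911 mg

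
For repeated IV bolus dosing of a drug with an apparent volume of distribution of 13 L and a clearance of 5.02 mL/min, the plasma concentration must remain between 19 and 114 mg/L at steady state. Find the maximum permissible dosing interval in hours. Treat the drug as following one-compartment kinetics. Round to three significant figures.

77.3 h

CL = 5.02 mL/min = 5.02 × 0.06 = 0.3012 L/h
k = CL / Vd = 0.3012 / 13.00 = 0.02317 h⁻¹
Between IV bolus doses, concentration decays as C = C₀·e^(−kτ), so C_peak/C_trough = e^(kτ).
τ_max = ln(C_peak/C_trough) / k = ln(114/19) / 0.02317 = 1.792 / 0.02317 = 77.34 h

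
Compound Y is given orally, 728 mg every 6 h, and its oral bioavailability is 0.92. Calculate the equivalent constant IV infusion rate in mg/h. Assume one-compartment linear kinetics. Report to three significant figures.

Equivalent systemic input: infusion rate = F·D/τ.
Rate = 0.92 × 728 / 6 = 111.6 mg/h

112 mg/h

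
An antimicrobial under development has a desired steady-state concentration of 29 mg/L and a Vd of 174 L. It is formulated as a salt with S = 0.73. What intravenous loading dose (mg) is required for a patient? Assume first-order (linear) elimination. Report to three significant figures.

The loading dose fills Vd to the target concentration.
LD = Vd × C / S = 174.0 × 29.00 / 0.73 = 6912 mg

6910 mg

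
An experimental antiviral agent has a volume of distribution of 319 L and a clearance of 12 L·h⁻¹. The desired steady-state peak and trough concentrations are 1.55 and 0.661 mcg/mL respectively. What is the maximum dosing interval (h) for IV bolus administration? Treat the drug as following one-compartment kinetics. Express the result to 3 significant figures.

22.7 h

k = CL / Vd = 12.00 / 319.0 = 0.03762 h⁻¹
Between IV bolus doses, concentration decays as C = C₀·e^(−kτ), so C_peak/C_trough = e^(kτ).
τ_max = ln(C_peak/C_trough) / k = ln(1.55/0.661) / 0.03762 = 0.8523 / 0.03762 = 22.66 h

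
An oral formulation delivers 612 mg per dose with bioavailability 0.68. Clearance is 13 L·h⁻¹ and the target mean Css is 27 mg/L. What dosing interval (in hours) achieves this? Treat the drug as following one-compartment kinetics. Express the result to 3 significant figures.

1.19 h

F·D/τ = CL·Css → τ = F·D / (CL·Css).
τ = 0.68 × 612 / (13 × 27) = 1.186 h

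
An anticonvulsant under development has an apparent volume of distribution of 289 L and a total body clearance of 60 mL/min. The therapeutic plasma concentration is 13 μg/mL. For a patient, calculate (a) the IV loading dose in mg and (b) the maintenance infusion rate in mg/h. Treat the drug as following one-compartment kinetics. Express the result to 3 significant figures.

(a) 3760 mg; (b) 46.8 mg/h

LD = Vd · C_target = 289.0 × 13 = 3757 mg
CL = 60 mL/min = 60 × 0.06 = 3.600 L/h
Infusion rate = 3.600 L/h × 13 mg/L = 46.80 mg/h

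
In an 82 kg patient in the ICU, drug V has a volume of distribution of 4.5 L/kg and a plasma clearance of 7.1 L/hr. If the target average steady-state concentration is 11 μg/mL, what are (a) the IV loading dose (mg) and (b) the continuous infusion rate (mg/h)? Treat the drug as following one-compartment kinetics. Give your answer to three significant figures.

Vd(total) = 82 kg × 4.5 L/kg = 369.0 L
Loading dose = Vd × C = 369.0 × 11 = 4059 mg
Maintenance: replace elimination → rate = CL × Css = 7.100 × 11 = 78.10 mg/h

(a) 4060 mg; (b) 78.1 mg/h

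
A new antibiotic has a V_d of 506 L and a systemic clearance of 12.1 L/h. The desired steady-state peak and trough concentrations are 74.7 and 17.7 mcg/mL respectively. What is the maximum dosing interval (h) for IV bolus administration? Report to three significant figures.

k = CL / Vd = 12.10 / 506.0 = 0.02391 h⁻¹
Between IV bolus doses, concentration decays as C = C₀·e^(−kτ), so C_peak/C_trough = e^(kτ).
τ_max = ln(C_peak/C_trough) / k = ln(74.7/17.7) / 0.02391 = 1.440 / 0.02391 = 60.23 h

60.2 h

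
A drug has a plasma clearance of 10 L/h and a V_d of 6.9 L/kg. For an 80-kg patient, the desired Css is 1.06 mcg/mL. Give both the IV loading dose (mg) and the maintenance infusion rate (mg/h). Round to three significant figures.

(a) 585 mg; (b) 10.6 mg/h

Total Vd = 6.9 × 80 = 552.0 L
Loading: fill Vd to C_target → 552.0 L × 1.06 mg/L = 585.1 mg
Maintenance: replace elimination → rate = CL × Css = 10.00 × 1.06 = 10.60 mg/h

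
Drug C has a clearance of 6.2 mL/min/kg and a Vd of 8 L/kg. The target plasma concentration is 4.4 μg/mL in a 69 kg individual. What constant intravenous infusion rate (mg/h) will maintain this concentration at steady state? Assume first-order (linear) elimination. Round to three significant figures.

113 mg/h

CL = 6.2 mL/min/kg × 69 kg = 427.8 mL/min = 427.8 × 60/1000 = 25.67 L/h
Vd does not affect the maintenance rate; only clearance governs steady-state input.
Infusion rate = CL · Css = 25.67 L/h × 4.4 mg/L = 112.9 mg/h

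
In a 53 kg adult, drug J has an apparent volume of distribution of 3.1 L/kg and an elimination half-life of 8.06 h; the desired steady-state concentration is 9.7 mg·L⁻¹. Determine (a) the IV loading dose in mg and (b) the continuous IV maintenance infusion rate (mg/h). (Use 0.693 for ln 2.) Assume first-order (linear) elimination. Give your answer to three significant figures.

Vd(total) = 53 kg × 3.1 L/kg = 164.3 L
LD = Vd × C = 164.3 × 9.7 = 1594 mg
CL = 0.693 × Vd / t½ = 0.693 × 164.3 / 8.06 = 14.13 L/h
Infusion rate = CL × Css = 14.13 × 9.7 = 137.1 mg/h

(a) 1590 mg; (b) 137 mg/h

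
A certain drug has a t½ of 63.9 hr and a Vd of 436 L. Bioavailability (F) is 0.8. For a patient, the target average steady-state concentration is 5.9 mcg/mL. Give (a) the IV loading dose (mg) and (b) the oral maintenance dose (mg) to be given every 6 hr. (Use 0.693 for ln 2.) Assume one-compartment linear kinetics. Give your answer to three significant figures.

LD = Vd × C = 436.0 × 5.9 = 2572 mg
CL = 0.693 × Vd / t½ = 0.693 × 436.0 / 63.9 = 4.728 L/h
D = CL × Css × τ / F = 4.728 × 5.9 × 6 / 0.8 = 209.2 mg

(a) 2570 mg; (b) 209 mg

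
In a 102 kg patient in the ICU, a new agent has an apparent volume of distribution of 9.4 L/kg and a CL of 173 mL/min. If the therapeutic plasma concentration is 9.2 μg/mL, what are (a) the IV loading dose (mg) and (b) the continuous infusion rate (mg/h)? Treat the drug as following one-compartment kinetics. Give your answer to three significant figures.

(a) 8820 mg; (b) 95.5 mg/h

Total Vd = 9.4 × 102 = 958.8 L
Loading: fill Vd to C_target → 958.8 L × 9.2 mg/L = 8821 mg
CL = 173 mL/min × 60/1000 = 10.38 L/h
Infusion rate = 10.38 L/h × 9.2 mg/L = 95.50 mg/h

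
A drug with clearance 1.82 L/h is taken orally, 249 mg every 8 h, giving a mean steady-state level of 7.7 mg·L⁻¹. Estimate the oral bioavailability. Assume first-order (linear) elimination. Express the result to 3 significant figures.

0.450

F·D/τ = CL·Css at steady state → F = CL·Css·τ / D.
F = 1.82 × 7.7 × 8 / 249 = 0.450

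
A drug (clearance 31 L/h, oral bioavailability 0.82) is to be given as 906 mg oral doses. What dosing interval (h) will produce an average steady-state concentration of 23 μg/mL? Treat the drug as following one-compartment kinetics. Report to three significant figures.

1.04 h

F·D/τ = CL·Css → τ = F·D / (CL·Css).
τ = 0.82 × 906 / (31 × 23) = 1.042 h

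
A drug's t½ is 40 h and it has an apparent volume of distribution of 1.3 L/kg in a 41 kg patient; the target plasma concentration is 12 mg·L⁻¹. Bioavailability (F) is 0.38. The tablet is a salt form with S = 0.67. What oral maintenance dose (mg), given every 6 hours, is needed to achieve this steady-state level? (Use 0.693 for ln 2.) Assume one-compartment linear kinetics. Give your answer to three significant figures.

Total Vd = 1.3 × 41 = 53.30 L
CL = ln 2 · Vd / t½ = 0.693 × 53.30 / 40 = 0.9234 L/h
D = CL × Css × τ / F / S = 0.9234 × 12 × 6 / 0.38 / 0.67 = 261.1 mg

261 mg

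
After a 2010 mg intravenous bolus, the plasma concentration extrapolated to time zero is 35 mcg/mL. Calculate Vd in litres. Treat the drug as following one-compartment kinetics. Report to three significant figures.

57.4 L

Immediately after an IV bolus, C₀ = Dose / Vd, so Vd = Dose / C₀.
Vd = 2010 / 35 = 57.43 L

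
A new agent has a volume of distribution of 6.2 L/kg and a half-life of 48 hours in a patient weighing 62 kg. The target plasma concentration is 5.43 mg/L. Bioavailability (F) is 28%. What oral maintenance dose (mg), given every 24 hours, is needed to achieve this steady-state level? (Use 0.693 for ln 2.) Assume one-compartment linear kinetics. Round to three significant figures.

2580 mg

Vd = 6.2 L/kg × 62 kg = 384.4 L
CL = ln 2 · Vd / t½ = 0.693 × 384.4 / 48 = 5.550 L/h
D = CL × Css × τ / F = 5.550 × 5.43 × 24 / 0.28 = 2583 mg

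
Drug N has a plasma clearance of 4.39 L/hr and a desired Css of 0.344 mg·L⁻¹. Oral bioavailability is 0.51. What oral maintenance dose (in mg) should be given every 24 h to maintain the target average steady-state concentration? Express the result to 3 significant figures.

D = CL × Css × τ / F = 4.390 × 0.344 × 24 / 0.51 = 71.07 mg

71.1 mg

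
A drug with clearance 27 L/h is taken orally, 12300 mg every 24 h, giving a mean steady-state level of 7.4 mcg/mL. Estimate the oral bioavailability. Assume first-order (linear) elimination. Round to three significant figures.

F·D/τ = CL·Css at steady state → F = CL·Css·τ / D.
F = 27 × 7.4 × 24 / 12300 = 0.390

0.390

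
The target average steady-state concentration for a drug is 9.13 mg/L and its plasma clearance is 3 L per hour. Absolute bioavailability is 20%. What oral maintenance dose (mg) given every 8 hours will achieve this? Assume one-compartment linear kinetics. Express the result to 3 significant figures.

D = CL × Css × τ / F = 3.000 × 9.13 × 8 / 0.2 = 1096 mg

1100 mg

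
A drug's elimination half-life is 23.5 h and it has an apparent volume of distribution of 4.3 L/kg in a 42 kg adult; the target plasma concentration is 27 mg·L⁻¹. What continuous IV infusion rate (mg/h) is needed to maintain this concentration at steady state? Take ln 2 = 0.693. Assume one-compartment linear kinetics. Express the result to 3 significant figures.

144 mg/h

Total Vd = 4.3 × 42 = 180.6 L
CL = 0.693 × Vd / t½ = 0.693 × 180.6 / 23.5 = 5.326 L/h
Infusion rate = CL × Css = 5.326 × 27 = 143.8 mg/h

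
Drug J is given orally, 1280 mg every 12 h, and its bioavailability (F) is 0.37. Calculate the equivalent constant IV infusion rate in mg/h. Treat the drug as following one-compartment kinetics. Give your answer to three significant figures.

Equivalent systemic input: infusion rate = F·D/τ.
Rate = 0.37 × 1280 / 12 = 39.47 mg/h

39.5 mg/h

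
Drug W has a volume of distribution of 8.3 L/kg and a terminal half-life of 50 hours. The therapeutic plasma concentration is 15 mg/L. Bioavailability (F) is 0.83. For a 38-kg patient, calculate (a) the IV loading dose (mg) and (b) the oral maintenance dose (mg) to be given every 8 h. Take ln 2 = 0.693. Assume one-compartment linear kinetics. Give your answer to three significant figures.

Vd = 8.3 L/kg × 38 kg = 315.4 L
LD = Vd × C = 315.4 × 15 = 4731 mg
CL = 0.693 × Vd / t½ = 0.693 × 315.4 / 50 = 4.371 L/h
D = CL × Css × τ / F = 4.371 × 15 × 8 / 0.83 = 632.0 mg

(a) 4730 mg; (b) 632 mg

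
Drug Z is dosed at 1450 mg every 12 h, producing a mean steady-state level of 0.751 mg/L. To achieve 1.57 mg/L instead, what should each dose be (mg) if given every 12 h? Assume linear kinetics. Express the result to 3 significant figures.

For first-order elimination, Css ∝ F·D/(CL·τ); F and CL are unchanged, so Css ∝ D/τ.
D₂ = D₁ × (Css,target / Css,current) = 1450 × 1.57/0.751 = 3031 mg

3030 mg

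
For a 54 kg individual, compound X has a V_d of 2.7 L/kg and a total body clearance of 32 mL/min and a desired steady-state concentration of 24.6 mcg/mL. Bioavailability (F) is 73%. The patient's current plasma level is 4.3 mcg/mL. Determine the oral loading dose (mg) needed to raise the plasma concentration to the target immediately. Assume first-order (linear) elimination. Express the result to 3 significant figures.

4050 mg

Vd = 2.7 L/kg × 54 kg = 145.8 L
LD is governed by Vd — clearance does not enter the loading-dose calculation.
Concentration deficit ΔC = 24.6 − 4.3 = 20.30 mg/L
LD = Vd × ΔC / F = 145.8 × 20.30 / 0.73 = 4054 mg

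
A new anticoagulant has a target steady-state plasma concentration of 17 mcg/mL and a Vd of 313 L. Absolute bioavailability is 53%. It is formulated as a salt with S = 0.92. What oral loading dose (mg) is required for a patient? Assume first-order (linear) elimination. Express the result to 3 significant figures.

LD = Vd × C / F / S = 313.0 × 17.00 / 0.53 / 0.92 = 10910 mg

10900 mg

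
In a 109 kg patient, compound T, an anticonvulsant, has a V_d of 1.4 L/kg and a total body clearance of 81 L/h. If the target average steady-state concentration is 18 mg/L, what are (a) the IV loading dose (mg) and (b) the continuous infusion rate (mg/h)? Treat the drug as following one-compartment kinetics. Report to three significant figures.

Vd(total) = 109 kg × 1.4 L/kg = 152.6 L
LD = Vd · C_target = 152.6 × 18 = 2747 mg
Maintenance: replace elimination → rate = CL × Css = 81.00 × 18 = 1458 mg/h

(a) 2750 mg; (b) 1460 mg/h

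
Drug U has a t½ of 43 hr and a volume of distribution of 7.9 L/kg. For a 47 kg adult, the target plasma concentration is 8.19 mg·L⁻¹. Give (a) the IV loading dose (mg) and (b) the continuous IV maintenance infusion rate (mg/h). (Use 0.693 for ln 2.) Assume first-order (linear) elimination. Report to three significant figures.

(a) 3040 mg; (b) 49.0 mg/h

Vd = 7.9 L/kg × 47 kg = 371.3 L
LD = Vd × C = 371.3 × 8.19 = 3041 mg
CL = 0.693 × Vd / t½ = 0.693 × 371.3 / 43 = 5.984 L/h
Infusion rate = CL × Css = 5.984 × 8.19 = 49.01 mg/h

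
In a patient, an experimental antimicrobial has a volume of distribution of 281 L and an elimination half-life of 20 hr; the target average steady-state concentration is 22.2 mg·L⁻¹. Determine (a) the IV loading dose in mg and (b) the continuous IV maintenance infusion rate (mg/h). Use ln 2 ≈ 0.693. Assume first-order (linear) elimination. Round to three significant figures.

(a) 6240 mg; (b) 216 mg/h

LD = Vd × C = 281.0 × 22.2 = 6238 mg
CL = 0.693 × Vd / t½ = 0.693 × 281.0 / 20 = 9.737 L/h
Infusion rate = CL × Css = 9.737 × 22.2 = 216.2 mg/h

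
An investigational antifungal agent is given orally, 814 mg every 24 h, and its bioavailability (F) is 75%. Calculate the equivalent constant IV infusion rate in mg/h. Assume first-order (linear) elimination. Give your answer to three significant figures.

25.4 mg/h

Equivalent systemic input: infusion rate = F·D/τ.
Rate = 0.75 × 814 / 24 = 25.44 mg/h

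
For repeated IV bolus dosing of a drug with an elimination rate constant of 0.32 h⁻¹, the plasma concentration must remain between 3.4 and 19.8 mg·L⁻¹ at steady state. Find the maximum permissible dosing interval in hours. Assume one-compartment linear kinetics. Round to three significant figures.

Between IV bolus doses, concentration decays as C = C₀·e^(−kτ), so C_peak/C_trough = e^(kτ).
τ_max = ln(C_peak/C_trough) / k = ln(19.8/3.4) / 0.3200 = 1.762 / 0.3200 = 5.506 h

5.51 h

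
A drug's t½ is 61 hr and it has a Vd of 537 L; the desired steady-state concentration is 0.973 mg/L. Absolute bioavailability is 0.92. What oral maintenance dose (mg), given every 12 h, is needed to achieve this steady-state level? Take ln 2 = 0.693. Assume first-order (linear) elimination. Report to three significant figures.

77.4 mg

k = 0.693/61 = 0.01136 h⁻¹, so CL = k·Vd = 0.01136 × 537.0 = 6.100 L/h
D = CL × Css × τ / F = 6.100 × 0.973 × 12 / 0.92 = 77.42 mg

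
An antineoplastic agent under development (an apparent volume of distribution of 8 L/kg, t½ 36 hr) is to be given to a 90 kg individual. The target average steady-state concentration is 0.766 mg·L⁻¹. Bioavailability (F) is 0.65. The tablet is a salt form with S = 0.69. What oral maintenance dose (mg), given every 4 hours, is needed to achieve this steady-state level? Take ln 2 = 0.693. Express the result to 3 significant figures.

94.7 mg

Vd(total) = 90 kg × 8 L/kg = 720.0 L
CL = ln 2 · Vd / t½ = 0.693 × 720.0 / 36 = 13.86 L/h
D = CL × Css × τ / F / S = 13.86 × 0.766 × 4 / 0.65 / 0.69 = 94.69 mg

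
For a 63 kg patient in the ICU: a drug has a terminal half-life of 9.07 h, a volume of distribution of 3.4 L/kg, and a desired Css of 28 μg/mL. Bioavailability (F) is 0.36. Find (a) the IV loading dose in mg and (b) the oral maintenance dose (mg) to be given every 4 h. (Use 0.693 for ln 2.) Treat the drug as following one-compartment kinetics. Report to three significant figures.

Total Vd = 3.4 × 63 = 214.2 L
LD = Vd × C = 214.2 × 28 = 5998 mg
CL = 0.693 × Vd / t½ = 0.693 × 214.2 / 9.07 = 16.37 L/h
D = CL × Css × τ / F = 16.37 × 28 × 4 / 0.36 = 5093 mg

(a) 6000 mg; (b) 5090 mg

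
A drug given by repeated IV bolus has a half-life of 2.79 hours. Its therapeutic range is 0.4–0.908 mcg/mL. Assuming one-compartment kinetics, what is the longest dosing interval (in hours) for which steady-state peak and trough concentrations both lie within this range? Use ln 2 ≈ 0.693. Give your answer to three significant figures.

k = 0.693 / t½ = 0.693 / 2.79 = 0.2484 h⁻¹
Between IV bolus doses, concentration decays as C = C₀·e^(−kτ), so C_peak/C_trough = e^(kτ).
τ_max = ln(C_peak/C_trough) / k = ln(0.908/0.4) / 0.2484 = 0.8198 / 0.2484 = 3.300 h

3.30 h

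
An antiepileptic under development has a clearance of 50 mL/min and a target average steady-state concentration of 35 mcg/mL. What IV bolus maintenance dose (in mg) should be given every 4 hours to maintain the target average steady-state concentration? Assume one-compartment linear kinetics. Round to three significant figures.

420 mg

CL = 50 mL/min × 60/1000 = 3.000 L/h
D = CL × Css × τ = 3.000 × 35 × 4 = 420.0 mg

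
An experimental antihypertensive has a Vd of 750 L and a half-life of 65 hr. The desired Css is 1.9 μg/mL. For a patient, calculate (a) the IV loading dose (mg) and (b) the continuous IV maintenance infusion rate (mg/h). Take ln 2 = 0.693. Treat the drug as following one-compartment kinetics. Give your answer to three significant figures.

LD = Vd × C = 750.0 × 1.9 = 1425 mg
CL = 0.693 × Vd / t½ = 0.693 × 750.0 / 65 = 7.996 L/h
Infusion rate = CL × Css = 7.996 × 1.9 = 15.19 mg/h

(a) 1430 mg; (b) 15.2 mg/h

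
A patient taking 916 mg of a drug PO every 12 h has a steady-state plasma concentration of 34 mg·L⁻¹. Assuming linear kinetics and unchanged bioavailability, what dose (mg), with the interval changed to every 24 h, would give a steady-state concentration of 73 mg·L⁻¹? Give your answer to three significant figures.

3930 mg

For first-order elimination, Css ∝ F·D/(CL·τ); F and CL are unchanged, so Css ∝ D/τ.
D₂ = D₁ × (Css,target / Css,current) × (τ₂/τ₁) = 916 × (73/34) × (24/12) = 3933 mg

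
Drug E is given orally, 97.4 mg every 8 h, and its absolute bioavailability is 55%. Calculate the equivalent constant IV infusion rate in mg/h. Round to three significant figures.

Equivalent systemic input: infusion rate = F·D/τ.
Rate = 0.55 × 97.4 / 8 = 6.696 mg/h

6.70 mg/h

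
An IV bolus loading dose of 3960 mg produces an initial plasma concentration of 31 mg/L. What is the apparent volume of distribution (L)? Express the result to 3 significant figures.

128 L

Immediately after an IV bolus, C₀ = Dose / Vd, so Vd = Dose / C₀.
Vd = 3960 / 31 = 127.7 L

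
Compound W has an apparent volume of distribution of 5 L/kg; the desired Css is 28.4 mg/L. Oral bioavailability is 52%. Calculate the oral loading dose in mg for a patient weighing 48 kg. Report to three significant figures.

13100 mg

Total Vd = 5 × 48 = 240.0 L
The loading dose fills Vd to the target concentration.
LD = Vd × C / F = 240.0 × 28.40 / 0.52 = 13110 mg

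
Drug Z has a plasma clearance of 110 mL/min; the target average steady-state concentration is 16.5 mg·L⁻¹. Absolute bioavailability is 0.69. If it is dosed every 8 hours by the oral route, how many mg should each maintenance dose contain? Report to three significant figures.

Convert clearance: 110 mL/min × 60 min/h ÷ 1000 mL/L = 6.600 L/h
At steady state, dose per interval replaces the amount cleared in that interval: F·D/τ = CL·Css.
D = CL × Css × τ / F = 6.600 × 16.5 × 8 / 0.69 = 1263 mg

1260 mg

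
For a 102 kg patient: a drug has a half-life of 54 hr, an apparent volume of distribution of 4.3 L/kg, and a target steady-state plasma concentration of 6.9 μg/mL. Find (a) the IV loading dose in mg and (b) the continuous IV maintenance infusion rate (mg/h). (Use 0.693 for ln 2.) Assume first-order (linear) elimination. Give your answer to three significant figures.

(a) 3030 mg; (b) 38.8 mg/h

Vd(total) = 102 kg × 4.3 L/kg = 438.6 L
LD = Vd × C = 438.6 × 6.9 = 3026 mg
CL = 0.693 × Vd / t½ = 0.693 × 438.6 / 54 = 5.629 L/h
Infusion rate = CL × Css = 5.629 × 6.9 = 38.84 mg/h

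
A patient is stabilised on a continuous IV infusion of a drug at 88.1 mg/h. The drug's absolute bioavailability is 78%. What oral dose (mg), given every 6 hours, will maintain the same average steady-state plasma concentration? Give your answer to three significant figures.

To maintain the same Css, the systemic dosing rate must be unchanged: F·D/τ = infusion rate.
D = rate × τ / F = 88.1 × 6 / 0.78 = 677.7 mg

678 mg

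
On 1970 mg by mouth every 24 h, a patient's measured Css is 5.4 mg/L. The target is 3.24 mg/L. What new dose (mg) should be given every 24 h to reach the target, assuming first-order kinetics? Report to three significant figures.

For first-order elimination, Css ∝ F·D/(CL·τ); F and CL are unchanged, so Css ∝ D/τ.
D₂ = D₁ × (Css,target / Css,current) = 1970 × 3.24/5.4 = 1182 mg

1180 mg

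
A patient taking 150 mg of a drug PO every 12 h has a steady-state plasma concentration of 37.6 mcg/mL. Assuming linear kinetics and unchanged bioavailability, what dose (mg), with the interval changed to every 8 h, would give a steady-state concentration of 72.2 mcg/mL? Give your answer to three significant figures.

192 mg

For first-order elimination, Css ∝ F·D/(CL·τ); F and CL are unchanged, so Css ∝ D/τ.
D₂ = D₁ × (Css,target / Css,current) × (τ₂/τ₁) = 150 × (72.2/37.6) × (8/12) = 192.0 mg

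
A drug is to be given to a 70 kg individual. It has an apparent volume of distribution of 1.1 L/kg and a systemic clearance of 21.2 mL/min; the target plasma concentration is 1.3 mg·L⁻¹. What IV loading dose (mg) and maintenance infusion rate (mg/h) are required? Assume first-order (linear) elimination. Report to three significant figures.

Vd(total) = 70 kg × 1.1 L/kg = 77.00 L
LD = Vd · C_target = 77.00 × 1.3 = 100.1 mg
CL = 21.2 mL/min × 60/1000 = 1.272 L/h
Maintenance: replace elimination → rate = CL × Css = 1.272 × 1.3 = 1.654 mg/h

(a) 100 mg; (b) 1.65 mg/h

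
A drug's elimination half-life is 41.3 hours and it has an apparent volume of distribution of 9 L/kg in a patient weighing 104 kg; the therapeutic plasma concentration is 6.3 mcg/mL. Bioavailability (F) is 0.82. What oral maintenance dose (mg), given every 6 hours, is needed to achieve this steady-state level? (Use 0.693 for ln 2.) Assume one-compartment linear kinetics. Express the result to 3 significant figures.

724 mg

Vd(total) = 104 kg × 9 L/kg = 936.0 L
k = 0.693/41.3 = 0.01678 h⁻¹, so CL = k·Vd = 0.01678 × 936.0 = 15.71 L/h
D = CL × Css × τ / F = 15.71 × 6.3 × 6 / 0.82 = 724.2 mg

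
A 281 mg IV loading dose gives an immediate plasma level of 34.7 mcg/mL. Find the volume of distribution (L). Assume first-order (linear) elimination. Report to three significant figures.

8.10 L

Immediately after an IV bolus, C₀ = Dose / Vd, so Vd = Dose / C₀.
Vd = 281 / 34.7 = 8.098 L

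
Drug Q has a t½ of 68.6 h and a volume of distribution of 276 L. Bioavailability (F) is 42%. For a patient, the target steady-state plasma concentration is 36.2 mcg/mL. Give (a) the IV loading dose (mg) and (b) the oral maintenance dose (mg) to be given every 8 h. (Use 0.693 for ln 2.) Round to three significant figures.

LD = Vd × C = 276.0 × 36.2 = 9991 mg
CL = 0.693 × Vd / t½ = 0.693 × 276.0 / 68.6 = 2.788 L/h
D = CL × Css × τ / F = 2.788 × 36.2 × 8 / 0.42 = 1922 mg

(a) 9990 mg; (b) 1920 mg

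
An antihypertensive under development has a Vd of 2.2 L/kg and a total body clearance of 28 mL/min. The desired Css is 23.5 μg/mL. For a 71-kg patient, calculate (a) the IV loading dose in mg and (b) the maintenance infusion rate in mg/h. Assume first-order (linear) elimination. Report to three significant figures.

(a) 3670 mg; (b) 39.5 mg/h

Vd(total) = 71 kg × 2.2 L/kg = 156.2 L
Loading: fill Vd to C_target → 156.2 L × 23.5 mg/L = 3671 mg
Convert clearance: 28 mL/min × 60 min/h ÷ 1000 mL/L = 1.680 L/h
Infusion rate = 1.680 L/h × 23.5 mg/L = 39.48 mg/h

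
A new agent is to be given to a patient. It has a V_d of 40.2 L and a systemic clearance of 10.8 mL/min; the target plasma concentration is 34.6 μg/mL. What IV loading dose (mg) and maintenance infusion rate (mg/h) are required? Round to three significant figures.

Loading dose = Vd × C = 40.20 × 34.6 = 1391 mg
CL = 10.8 mL/min = 10.8 × 0.06 = 0.6480 L/h
Maintenance infusion rate = CL × Css = 0.6480 × 34.6 = 22.42 mg/h

(a) 1390 mg; (b) 22.4 mg/h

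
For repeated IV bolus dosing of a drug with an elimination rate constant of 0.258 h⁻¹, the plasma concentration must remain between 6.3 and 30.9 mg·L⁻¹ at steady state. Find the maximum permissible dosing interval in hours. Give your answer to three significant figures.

6.16 h

Between IV bolus doses, concentration decays as C = C₀·e^(−kτ), so C_peak/C_trough = e^(kτ).
τ_max = ln(C_peak/C_trough) / k = ln(30.9/6.3) / 0.2580 = 1.590 / 0.2580 = 6.163 h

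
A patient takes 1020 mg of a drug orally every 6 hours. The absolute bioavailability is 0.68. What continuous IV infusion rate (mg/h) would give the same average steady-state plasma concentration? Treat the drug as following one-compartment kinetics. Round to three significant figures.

Equivalent systemic input: infusion rate = F·D/τ.
Rate = 0.68 × 1020 / 6 = 115.6 mg/h

116 mg/h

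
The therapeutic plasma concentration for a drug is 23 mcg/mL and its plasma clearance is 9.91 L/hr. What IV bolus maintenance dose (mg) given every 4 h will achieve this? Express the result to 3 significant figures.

At steady state, dose per interval replaces the amount cleared in that interval: D/τ = CL·Css.
D = CL × Css × τ = 9.910 × 23 × 4 = 911.7 mg

912 mg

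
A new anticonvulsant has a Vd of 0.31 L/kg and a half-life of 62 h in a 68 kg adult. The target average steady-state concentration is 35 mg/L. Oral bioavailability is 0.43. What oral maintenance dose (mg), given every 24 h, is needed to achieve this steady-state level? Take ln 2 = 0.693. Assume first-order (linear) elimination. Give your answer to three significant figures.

Total Vd = 0.31 × 68 = 21.08 L
CL = ln 2 · Vd / t½ = 0.693 × 21.08 / 62 = 0.2356 L/h
D = CL × Css × τ / F = 0.2356 × 35 × 24 / 0.43 = 460.2 mg

460 mg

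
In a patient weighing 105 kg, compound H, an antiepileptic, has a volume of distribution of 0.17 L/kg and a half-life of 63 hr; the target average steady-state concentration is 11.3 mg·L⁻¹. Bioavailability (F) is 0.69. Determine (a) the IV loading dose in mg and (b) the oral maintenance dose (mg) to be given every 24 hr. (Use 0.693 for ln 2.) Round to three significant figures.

(a) 202 mg; (b) 77.2 mg

Vd = 0.17 L/kg × 105 kg = 17.85 L
LD = Vd × C = 17.85 × 11.3 = 201.7 mg
CL = 0.693 × Vd / t½ = 0.693 × 17.85 / 63 = 0.1964 L/h
D = CL × Css × τ / F = 0.1964 × 11.3 × 24 / 0.69 = 77.19 mg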